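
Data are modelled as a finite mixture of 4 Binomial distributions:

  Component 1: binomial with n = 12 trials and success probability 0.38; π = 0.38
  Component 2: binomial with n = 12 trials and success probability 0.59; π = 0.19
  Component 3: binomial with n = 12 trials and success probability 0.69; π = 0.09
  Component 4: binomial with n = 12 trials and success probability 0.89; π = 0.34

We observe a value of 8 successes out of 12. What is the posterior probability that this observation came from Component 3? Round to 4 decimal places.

0.2580

P(component k | x) = P(Z=k)·f_k(x) / marginal(x), where marginal(x) = Σ_j P(Z=j)·f_j(x).
Component likelihoods at x = 8 successes out of 12:
  L_1 = 0.031801
  L_2 = 0.205379
  L_3 = 0.234879
  L_4 = 0.0285296
Prior × likelihood for each component:
  P(Z=1)·L_1 = 0.38 × 0.031801 = 0.0120844
  P(Z=2)·L_2 = 0.19 × 0.205379 = 0.0390221
  P(Z=3)·L_3 = 0.09 × 0.234879 = 0.0211391
  P(Z=4)·L_4 = 0.34 × 0.0285296 = 0.00970007
Normaliser: 0.0120844 + 0.0390221 + 0.0211391 + 0.00970007 = 0.0819457
So the posterior for Component 3 is 0.0211391 / 0.0819457 ≈ 0.2580.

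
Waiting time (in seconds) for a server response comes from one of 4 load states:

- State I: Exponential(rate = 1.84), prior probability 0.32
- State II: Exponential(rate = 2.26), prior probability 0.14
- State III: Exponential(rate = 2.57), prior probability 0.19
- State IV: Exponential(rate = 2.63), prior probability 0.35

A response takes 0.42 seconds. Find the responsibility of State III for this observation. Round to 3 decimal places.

Posterior ∝ prior × likelihood, so P(k | x) ∝ π_k f_k(x); normalise over all components.
Evaluate each component's likelihood at the observed value:
  L_I = 0.849562
  L_II = 0.874734
  L_III = 0.873284
  L_IV = 0.871433
Weight by the priors:
  π_I·L_I = 0.32 × 0.849562 = 0.27186
  π_II·L_II = 0.14 × 0.874734 = 0.122463
  π_III·L_III = 0.19 × 0.873284 = 0.165924
  π_IV·L_IV = 0.35 × 0.871433 = 0.305002
Evidence: 0.27186 + 0.122463 + 0.165924 + 0.305002 = 0.865248
So the posterior for State III is 0.165924 / 0.865248 ≈ 0.192.

0.192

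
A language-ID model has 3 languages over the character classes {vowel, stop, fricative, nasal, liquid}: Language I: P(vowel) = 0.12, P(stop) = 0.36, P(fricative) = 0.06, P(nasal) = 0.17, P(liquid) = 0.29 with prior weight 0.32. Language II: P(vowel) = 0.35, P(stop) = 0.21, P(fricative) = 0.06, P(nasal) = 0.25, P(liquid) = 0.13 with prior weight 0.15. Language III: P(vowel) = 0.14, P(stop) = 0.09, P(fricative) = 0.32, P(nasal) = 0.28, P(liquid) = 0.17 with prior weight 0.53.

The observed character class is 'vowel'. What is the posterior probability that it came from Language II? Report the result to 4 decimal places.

0.3180

Apply Bayes' rule: the posterior for each component is proportional to its prior times its likelihood at x.
Component likelihoods at x = 'vowel':
  L_I = P(vowel | comp) = 0.12
  L_II = P(vowel | comp) = 0.35
  L_III = P(vowel | comp) = 0.14
Unnormalised posteriors:
  w_I·L_I = 0.32 × 0.12 = 0.0384
  w_II·L_II = 0.15 × 0.35 = 0.0525
  w_III·L_III = 0.53 × 0.14 = 0.0742
Denominator: 0.0384 + 0.0525 + 0.0742 = 0.1651
Responsibility of Language II: 0.0525 / 0.1651 ≈ 0.3180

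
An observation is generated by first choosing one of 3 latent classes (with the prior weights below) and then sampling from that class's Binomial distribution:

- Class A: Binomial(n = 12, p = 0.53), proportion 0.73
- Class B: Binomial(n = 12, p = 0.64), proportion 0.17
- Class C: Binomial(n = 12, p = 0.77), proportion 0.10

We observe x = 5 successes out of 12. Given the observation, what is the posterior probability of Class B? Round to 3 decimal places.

The responsibility of component k is w_k f_k(x) divided by Σ_j w_j f_j(x).
Binomial probabilities:
  p_A = 0.167799
  p_B = 0.0666412
  p_C = 0.00729917
Weight by the priors:
  w_A·p_A = 0.73 × 0.167799 = 0.122493
  w_B·p_B = 0.17 × 0.0666412 = 0.011329
  w_C·p_C = 0.10 × 0.00729917 = 0.000729917
Marginal: 0.122493 + 0.011329 + 0.000729917 = 0.134552
Responsibility of Class B: 0.011329 / 0.134552 ≈ 0.084

0.084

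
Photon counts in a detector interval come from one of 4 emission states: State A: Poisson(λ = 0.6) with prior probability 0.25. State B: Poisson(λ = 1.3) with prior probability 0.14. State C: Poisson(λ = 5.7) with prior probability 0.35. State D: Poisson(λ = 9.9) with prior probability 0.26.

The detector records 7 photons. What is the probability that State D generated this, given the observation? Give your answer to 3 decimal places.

0.347

P(component k | x) = w_k·f_k(x) / marginal(x), where marginal(x) = Σ_j w_j·f_j(x).
Evaluate each component's likelihood at the observed value:
  p_A = 3.04826e-06
  p_B = 0.000339305
  p_C = 0.129782
  p_D = 0.0927898
Multiply by the mixture weights:
  w_A·p_A = 0.25 × 3.04826e-06 = 7.62064e-07
  w_B·p_B = 0.14 × 0.000339305 = 4.75027e-05
  w_C·p_C = 0.35 × 0.129782 = 0.0454237
  w_D·p_D = 0.26 × 0.0927898 = 0.0241254
Marginal: 7.62064e-07 + 4.75027e-05 + 0.0454237 + 0.0241254 = 0.0695974
So the posterior for State D is 0.0241254 / 0.0695974 ≈ 0.347.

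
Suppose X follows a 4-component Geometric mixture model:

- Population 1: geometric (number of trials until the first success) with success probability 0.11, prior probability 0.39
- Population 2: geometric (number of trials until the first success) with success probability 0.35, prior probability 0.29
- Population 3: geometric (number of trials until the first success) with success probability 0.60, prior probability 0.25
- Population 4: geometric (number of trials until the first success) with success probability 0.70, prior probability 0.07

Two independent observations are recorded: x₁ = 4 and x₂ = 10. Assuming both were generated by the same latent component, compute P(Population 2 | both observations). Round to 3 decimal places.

P(component k | x) = w_k·f_k(x) / marginal(x), where marginal(x) = Σ_j w_j·f_j(x).
Since both observations come from the same component, the likelihood for component k is f_k(x₁)·f_k(x₂).
  L_1 = [0.11·(1−0.11)^3 = 0.11·0.704969 = 0.0775466] × [0.0385392] = 0.00298858
  L_2 = [0.35·(1−0.35)^3 = 0.35·0.274625 = 0.0961188] × [0.00724917] = 0.000696781
  L_3 = [0.60·(1−0.60)^3 = 0.60·0.064 = 0.0384] × [0.000157286] = 6.0398e-06
  L_4 = [0.70·(1−0.70)^3 = 0.70·0.027 = 0.0189] × [1.37781e-05] = 2.60406e-07
Multiply by the mixture weights:
  w_1·L_1 = 0.39 × 0.00298858 = 0.00116555
  w_2·L_2 = 0.29 × 0.000696781 = 0.000202067
  w_3·L_3 = 0.25 × 6.0398e-06 = 1.50995e-06
  w_4·L_4 = 0.07 × 2.60406e-07 = 1.82284e-08
Normaliser: 0.00116555 + 0.000202067 + 1.50995e-06 + 1.82284e-08 = 0.00136914
P(Population 2 | x) = 0.000202067 / 0.00136914 ≈ 0.148

0.148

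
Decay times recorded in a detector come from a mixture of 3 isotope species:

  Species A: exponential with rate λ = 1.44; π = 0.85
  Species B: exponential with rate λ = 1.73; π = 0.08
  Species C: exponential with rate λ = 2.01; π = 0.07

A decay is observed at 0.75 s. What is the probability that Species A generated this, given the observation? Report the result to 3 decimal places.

P(component k | x) = π_k·f_k(x) / marginal(x), where marginal(x) = Σ_j π_j·f_j(x).
Exponential densities:
  p_A = 1.44·e^(−1.44·0.75) = 1.44·e^(−1.0800) = 0.489018
  p_B = 1.73·e^(−1.73·0.75) = 1.73·e^(−1.2975) = 0.47266
  p_C = 2.01·e^(−2.01·0.75) = 2.01·e^(−1.5075) = 0.445141
Prior × likelihood for each component:
  π_A·p_A = 0.85 × 0.489018 = 0.415665
  π_B·p_B = 0.08 × 0.47266 = 0.0378128
  π_C·p_C = 0.07 × 0.445141 = 0.0311598
Denominator: 0.415665 + 0.0378128 + 0.0311598 = 0.484638
P(Species A | 0.75 s) = 0.415665 / 0.484638 ≈ 0.858

0.858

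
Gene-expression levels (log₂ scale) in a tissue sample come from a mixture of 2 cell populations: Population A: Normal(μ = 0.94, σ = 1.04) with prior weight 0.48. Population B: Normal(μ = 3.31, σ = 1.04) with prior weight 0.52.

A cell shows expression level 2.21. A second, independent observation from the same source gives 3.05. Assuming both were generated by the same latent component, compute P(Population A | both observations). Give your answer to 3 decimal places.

The responsibility of component k is π_k f_k(x) divided by Σ_j π_j f_j(x).
Since both observations come from the same component, the likelihood for component k is f_k(x₁)·f_k(x₂).
  f_A = [(1/(1.04·√(2π)))·exp(−(2.21−0.94)²/(2·1.04²)) = 0.383598·exp(-0.74561) = 0.181997] × [0.0489837] = 0.00891486
  f_B = [(1/(1.04·√(2π)))·exp(−(2.21−3.31)²/(2·1.04²)) = 0.383598·exp(-0.55936) = 0.219256] × [0.371796] = 0.0815185
Weight by the priors:
  π_A·f_A = 0.48 × 0.00891486 = 0.00427914
  π_B·f_B = 0.52 × 0.0815185 = 0.0423896
Sum: 0.00427914 + 0.0423896 = 0.0466688
P(Population A | x) = 0.00427914 / 0.0466688 ≈ 0.092

0.092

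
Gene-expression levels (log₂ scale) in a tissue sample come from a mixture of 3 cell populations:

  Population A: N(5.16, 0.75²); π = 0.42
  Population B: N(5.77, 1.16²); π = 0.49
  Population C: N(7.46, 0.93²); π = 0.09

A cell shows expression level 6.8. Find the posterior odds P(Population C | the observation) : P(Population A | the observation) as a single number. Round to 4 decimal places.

1.4672

Since P(k|x) ∝ w_k f_k(x), the posterior odds are w_i f_i(x) / (w_j f_j(x)).
Evaluate each component's likelihood at the observed value:
  p_A = (1/(0.75·√(2π)))·exp(−(6.8−5.16)²/(2·0.75²)) = 0.531923·exp(-2.39076) = 0.0487031
  p_B = (1/(1.16·√(2π)))·exp(−(6.8−5.77)²/(2·1.16²)) = 0.343916·exp(-0.39421) = 0.231872
  p_C = (1/(0.93·√(2π)))·exp(−(6.8−7.46)²/(2·0.93²)) = 0.428970·exp(-0.25182) = 0.333475
0.0300127 / 0.0204553 ≈ 1.4672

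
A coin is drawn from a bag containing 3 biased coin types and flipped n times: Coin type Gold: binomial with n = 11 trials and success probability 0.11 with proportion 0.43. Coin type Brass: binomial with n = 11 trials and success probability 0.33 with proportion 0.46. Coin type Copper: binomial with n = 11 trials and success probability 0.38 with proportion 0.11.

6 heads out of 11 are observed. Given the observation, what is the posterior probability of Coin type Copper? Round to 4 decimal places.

By Bayes' theorem, P(k | x) = w_k f_k(x) / Σ_j w_j f_j(x).
Evaluate each component's likelihood at the observed value:
  f_Gold = 0.000457034
  f_Brass = 0.0805563
  f_Copper = 0.127439
Unnormalised posteriors:
  w_Gold·f_Gold = 0.43 × 0.000457034 = 0.000196524
  w_Brass·f_Brass = 0.46 × 0.0805563 = 0.0370559
  w_Copper·f_Copper = 0.11 × 0.127439 = 0.0140183
Sum: 0.000196524 + 0.0370559 + 0.0140183 = 0.0512707
P(Coin type Copper | the observation) = 0.0140183 / 0.0512707 ≈ 0.2734

0.2734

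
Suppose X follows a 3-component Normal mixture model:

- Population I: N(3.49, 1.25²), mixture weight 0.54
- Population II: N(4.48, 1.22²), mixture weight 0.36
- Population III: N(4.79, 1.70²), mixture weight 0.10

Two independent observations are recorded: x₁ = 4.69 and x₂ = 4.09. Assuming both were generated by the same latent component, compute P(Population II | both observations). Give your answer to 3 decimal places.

0.500

By Bayes' theorem, P(k | x) = π_k f_k(x) / Σ_j π_j f_j(x).
Since both observations come from the same component, the likelihood for component k is f_k(x₁)·f_k(x₂).
  p_I = [(1/(1.25·√(2π)))·exp(−(4.69−3.49)²/(2·1.25²)) = 0.319154·exp(-0.46080) = 0.201315] × [0.284426] = 0.0572594
  p_II = [(1/(1.22·√(2π)))·exp(−(4.69−4.48)²/(2·1.22²)) = 0.327002·exp(-0.01481) = 0.322193] × [0.310713] = 0.10011
  p_III = [(1/(1.70·√(2π)))·exp(−(4.69−4.79)²/(2·1.70²)) = 0.234672·exp(-0.00173) = 0.234266] × [0.215598] = 0.0505072
Prior × likelihood for each component:
  π_I·p_I = 0.54 × 0.0572594 = 0.0309201
  π_II·p_II = 0.36 × 0.10011 = 0.0360395
  π_III·p_III = 0.10 × 0.0505072 = 0.00505072
Sum: 0.0309201 + 0.0360395 + 0.00505072 = 0.0720103
P(Population II | data) ≈ 0.500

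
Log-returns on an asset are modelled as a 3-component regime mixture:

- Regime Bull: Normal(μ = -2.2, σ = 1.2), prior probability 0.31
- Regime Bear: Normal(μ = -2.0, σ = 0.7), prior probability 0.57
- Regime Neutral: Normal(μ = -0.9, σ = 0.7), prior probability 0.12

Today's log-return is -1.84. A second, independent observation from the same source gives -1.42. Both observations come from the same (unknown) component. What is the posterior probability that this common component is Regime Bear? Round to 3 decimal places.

Posterior ∝ prior × likelihood, so P(k | x) ∝ π_k f_k(x); normalise over all components.
Since both observations come from the same component, the likelihood for component k is f_k(x₁)·f_k(x₂).
  p_Bull = [(1/(1.2·√(2π)))·exp(−(-1.84−-2.2)²/(2·1.2²)) = 0.332452·exp(-0.04500) = 0.317823] × [0.269144] = 0.0855401
  p_Bear = [(1/(0.7·√(2π)))·exp(−(-1.84−-2.0)²/(2·0.7²)) = 0.569918·exp(-0.02612) = 0.555223] × [0.404328] = 0.224492
  p_Neutral = [(1/(0.7·√(2π)))·exp(−(-1.84−-0.9)²/(2·0.7²)) = 0.569918·exp(-0.90163) = 0.231333] × [0.432496] = 0.100051
Weight by the priors:
  π_Bull·p_Bull = 0.31 × 0.0855401 = 0.0265174
  π_Bear·p_Bear = 0.57 × 0.224492 = 0.12796
  π_Neutral·p_Neutral = 0.12 × 0.100051 = 0.0120061
Denominator: 0.0265174 + 0.12796 + 0.0120061 = 0.166484
Responsibility of Regime Bear: 0.12796 / 0.166484 ≈ 0.769

0.769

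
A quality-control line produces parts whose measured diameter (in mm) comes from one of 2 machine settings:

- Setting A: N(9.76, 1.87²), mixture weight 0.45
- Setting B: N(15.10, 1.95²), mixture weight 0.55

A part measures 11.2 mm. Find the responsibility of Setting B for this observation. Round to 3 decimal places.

0.176

P(component k | x) = π_k·f_k(x) / marginal(x), where marginal(x) = Σ_j π_j·f_j(x).
Normal densities:
  f_A = 0.1586
  f_B = 0.0276877
Multiply by the mixture weights:
  π_A·f_A = 0.45 × 0.1586 = 0.0713701
  π_B·f_B = 0.55 × 0.0276877 = 0.0152282
Denominator: 0.0713701 + 0.0152282 = 0.0865984
P(Setting B | x) = 0.0152282 / 0.0865984 ≈ 0.176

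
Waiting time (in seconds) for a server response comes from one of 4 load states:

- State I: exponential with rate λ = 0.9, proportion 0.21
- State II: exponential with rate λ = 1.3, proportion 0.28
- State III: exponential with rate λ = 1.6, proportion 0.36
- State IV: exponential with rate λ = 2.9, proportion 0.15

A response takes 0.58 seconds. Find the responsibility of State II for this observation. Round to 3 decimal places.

0.289

The responsibility of component k is P(Z=k) f_k(x) divided by Σ_j P(Z=j) f_j(x).
Evaluate each component's likelihood at the observed value:
  L_I = 0.9·e^(−0.9·0.58) = 0.9·e^(−0.5220) = 0.533999
  L_II = 1.3·e^(−1.3·0.58) = 1.3·e^(−0.7540) = 0.611625
  L_III = 1.6·e^(−1.6·0.58) = 1.6·e^(−0.9280) = 0.63255
  L_IV = 2.9·e^(−2.9·0.58) = 2.9·e^(−1.6820) = 0.539405
Unnormalised posteriors:
  P(Z=I)·L_I = 0.21 × 0.533999 = 0.11214
  P(Z=II)·L_II = 0.28 × 0.611625 = 0.171255
  P(Z=III)·L_III = 0.36 × 0.63255 = 0.227718
  P(Z=IV)·L_IV = 0.15 × 0.539405 = 0.0809107
Evidence: 0.11214 + 0.171255 + 0.227718 + 0.0809107 = 0.592024
So the posterior for State II is 0.171255 / 0.592024 ≈ 0.289.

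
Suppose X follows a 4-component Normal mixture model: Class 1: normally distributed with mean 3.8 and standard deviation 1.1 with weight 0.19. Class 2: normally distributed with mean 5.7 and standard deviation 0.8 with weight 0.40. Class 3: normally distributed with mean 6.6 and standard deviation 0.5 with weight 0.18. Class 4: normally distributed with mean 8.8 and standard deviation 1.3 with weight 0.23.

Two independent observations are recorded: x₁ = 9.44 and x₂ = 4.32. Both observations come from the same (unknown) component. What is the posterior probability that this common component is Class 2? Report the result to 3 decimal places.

Apply Bayes' rule: the posterior for each component is proportional to its prior times its likelihood at x.
Since both observations come from the same component, the likelihood for component k is f_k(x₁)·f_k(x₂).
  f_1 = [(1/(1.1·√(2π)))·exp(−(9.44−3.8)²/(2·1.1²)) = 0.362675·exp(-13.14446) = 7.09496e-07] × [0.324333] = 2.30113e-07
  f_2 = [(1/(0.8·√(2π)))·exp(−(9.44−5.7)²/(2·0.8²)) = 0.498678·exp(-10.92781) = 8.95223e-06] × [0.112634] = 1.00833e-06
  f_3 = [(1/(0.5·√(2π)))·exp(−(9.44−6.6)²/(2·0.5²)) = 0.797885·exp(-16.13120) = 7.87497e-08] × [2.43594e-05] = 1.9183e-12
  f_4 = [(1/(1.3·√(2π)))·exp(−(9.44−8.8)²/(2·1.3²)) = 0.306879·exp(-0.12118) = 0.271855] × [0.00080934] = 0.000220023
Weight by the priors:
  π_1·f_1 = 0.19 × 2.30113e-07 = 4.37215e-08
  π_2·f_2 = 0.40 × 1.00833e-06 = 4.03332e-07
  π_3·f_3 = 0.18 × 1.9183e-12 = 3.45294e-13
  π_4·f_4 = 0.23 × 0.000220023 = 5.06054e-05
Denominator: 4.37215e-08 + 4.03332e-07 + 3.45294e-13 + 5.06054e-05 = 5.10524e-05
P(Class 2 | x₁,x₂) = 4.03332e-07 / 5.10524e-05 ≈ 0.008

0.008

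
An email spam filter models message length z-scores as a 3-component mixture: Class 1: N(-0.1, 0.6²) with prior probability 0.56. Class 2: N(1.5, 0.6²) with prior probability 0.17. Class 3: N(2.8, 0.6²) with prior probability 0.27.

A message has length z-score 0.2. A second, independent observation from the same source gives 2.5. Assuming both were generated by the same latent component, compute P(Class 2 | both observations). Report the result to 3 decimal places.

By Bayes' theorem, P(k | x) = P(Z=k) f_k(x) / Σ_j P(Z=j) f_j(x).
Since both observations come from the same component, the likelihood for component k is f_k(x₁)·f_k(x₂).
  L_1 = [(1/(0.6·√(2π)))·exp(−(0.2−-0.1)²/(2·0.6²)) = 0.664904·exp(-0.12500) = 0.586776] × [5.56181e-05] = 3.26353e-05
  L_2 = [(1/(0.6·√(2π)))·exp(−(0.2−1.5)²/(2·0.6²)) = 0.664904·exp(-2.34722) = 0.0635877] × [0.165795] = 0.0105425
  L_3 = [(1/(0.6·√(2π)))·exp(−(0.2−2.8)²/(2·0.6²)) = 0.664904·exp(-9.38889) = 5.56181e-05] × [0.586776] = 3.26353e-05
Unnormalised posteriors:
  P(Z=1)·L_1 = 0.56 × 3.26353e-05 = 1.82758e-05
  P(Z=2)·L_2 = 0.17 × 0.0105425 = 0.00179223
  P(Z=3)·L_3 = 0.27 × 3.26353e-05 = 8.81154e-06
Sum: 1.82758e-05 + 0.00179223 + 8.81154e-06 = 0.00181932
P(Class 2 | x₁,x₂) ≈ 0.985

0.985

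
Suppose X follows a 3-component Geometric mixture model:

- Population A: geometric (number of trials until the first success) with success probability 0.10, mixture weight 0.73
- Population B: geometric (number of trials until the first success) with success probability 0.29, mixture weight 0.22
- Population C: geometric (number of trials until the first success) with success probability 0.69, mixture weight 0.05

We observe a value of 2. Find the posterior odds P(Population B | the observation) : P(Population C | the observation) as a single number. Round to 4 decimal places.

4.2354

Posterior odds = (π_i f_i(x)) / (π_j f_j(x)); the normalising sum cancels.
Component likelihoods at x = 2:
  p_A = 0.10·(1−0.10)^1 = 0.10·0.9 = 0.09
  p_B = 0.29·(1−0.29)^1 = 0.29·0.71 = 0.2059
  p_C = 0.69·(1−0.69)^1 = 0.69·0.31 = 0.2139
0.045298 / 0.010695 ≈ 4.2354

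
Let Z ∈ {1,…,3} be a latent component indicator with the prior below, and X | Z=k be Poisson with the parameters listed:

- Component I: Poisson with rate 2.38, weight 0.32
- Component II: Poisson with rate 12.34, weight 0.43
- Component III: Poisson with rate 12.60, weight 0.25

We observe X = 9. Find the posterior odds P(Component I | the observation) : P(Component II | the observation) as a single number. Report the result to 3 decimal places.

0.006

Posterior odds = (P(Z=i) f_i(x)) / (P(Z=j) f_j(x)); the normalising sum cancels.
Component likelihoods at x = 9:
  f_I = e^(−2.38)·2.38^9/9! = 0.000624897
  f_II = e^(−12.34)·12.34^9/9! = 0.0799612
  f_III = e^(−12.60)·12.60^9/9! = 0.0743809
Posterior odds = (P(Z=I)·f_I) / (P(Z=II)·f_II) = (0.32·0.000624897) / (0.43·0.0799612) = 0.000199967 / 0.0343833 ≈ 0.006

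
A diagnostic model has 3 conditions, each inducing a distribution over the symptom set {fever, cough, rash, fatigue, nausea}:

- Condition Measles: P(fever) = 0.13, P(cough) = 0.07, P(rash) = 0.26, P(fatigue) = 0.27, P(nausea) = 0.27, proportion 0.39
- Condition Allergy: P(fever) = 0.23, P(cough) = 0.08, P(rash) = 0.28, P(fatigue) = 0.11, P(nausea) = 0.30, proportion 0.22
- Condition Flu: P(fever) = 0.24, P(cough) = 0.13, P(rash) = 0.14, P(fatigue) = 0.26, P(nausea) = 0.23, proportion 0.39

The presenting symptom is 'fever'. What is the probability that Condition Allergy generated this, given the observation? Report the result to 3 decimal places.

0.260

Apply Bayes' rule: the posterior for each component is proportional to its prior times its likelihood at x.
Evaluate each component's likelihood at the observed value:
  f_Measles = P(fever | comp) = 0.13
  f_Allergy = P(fever | comp) = 0.23
  f_Flu = P(fever | comp) = 0.24
Multiply by the mixture weights:
  P(Z=Measles)·f_Measles = 0.39 × 0.13 = 0.0507
  P(Z=Allergy)·f_Allergy = 0.22 × 0.23 = 0.0506
  P(Z=Flu)·f_Flu = 0.39 × 0.24 = 0.0936
Normaliser: 0.0507 + 0.0506 + 0.0936 = 0.1949
P(Condition Allergy | x) ≈ 0.260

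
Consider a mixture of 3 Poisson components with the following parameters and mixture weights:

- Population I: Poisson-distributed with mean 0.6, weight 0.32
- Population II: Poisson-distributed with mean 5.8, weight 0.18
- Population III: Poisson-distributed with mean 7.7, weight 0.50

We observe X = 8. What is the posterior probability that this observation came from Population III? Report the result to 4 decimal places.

0.8004

P(component k | x) = P(Z=k)·f_k(x) / marginal(x), where marginal(x) = Σ_j P(Z=j)·f_j(x).
Component likelihoods at x = 8:
  L_I = 2.28619e-07
  L_II = 0.0961602
  L_III = 0.138783
Weight by the priors:
  P(Z=I)·L_I = 0.32 × 2.28619e-07 = 7.31582e-08
  P(Z=II)·L_II = 0.18 × 0.0961602 = 0.0173088
  P(Z=III)·L_III = 0.50 × 0.138783 = 0.0693917
Denominator: 7.31582e-08 + 0.0173088 + 0.0693917 = 0.0867007
P(Population III | x) = 0.0693917 / 0.0867007 ≈ 0.8004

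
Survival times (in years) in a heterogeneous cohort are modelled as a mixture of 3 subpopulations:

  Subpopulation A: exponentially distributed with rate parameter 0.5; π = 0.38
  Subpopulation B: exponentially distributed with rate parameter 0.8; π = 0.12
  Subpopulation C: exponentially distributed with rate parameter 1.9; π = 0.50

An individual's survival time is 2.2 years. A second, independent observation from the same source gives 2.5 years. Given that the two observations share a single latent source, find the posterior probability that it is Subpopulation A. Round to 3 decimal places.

0.817

By Bayes' theorem, P(k | x) = π_k f_k(x) / Σ_j π_j f_j(x).
Since both observations come from the same component, the likelihood for component k is f_k(x₁)·f_k(x₂).
  f_A = [0.166436] × [0.143252] = 0.0238423
  f_B = [0.137636] × [0.108268] = 0.0149016
  f_C = [0.0290672] × [0.0164382] = 0.000477812
Multiply by the mixture weights:
  π_A·f_A = 0.38 × 0.0238423 = 0.00906007
  π_B·f_B = 0.12 × 0.0149016 = 0.00178819
  π_C·f_C = 0.50 × 0.000477812 = 0.000238906
Normaliser: 0.00906007 + 0.00178819 + 0.000238906 = 0.0110872
So the posterior for Subpopulation A is 0.00906007 / 0.0110872 ≈ 0.817.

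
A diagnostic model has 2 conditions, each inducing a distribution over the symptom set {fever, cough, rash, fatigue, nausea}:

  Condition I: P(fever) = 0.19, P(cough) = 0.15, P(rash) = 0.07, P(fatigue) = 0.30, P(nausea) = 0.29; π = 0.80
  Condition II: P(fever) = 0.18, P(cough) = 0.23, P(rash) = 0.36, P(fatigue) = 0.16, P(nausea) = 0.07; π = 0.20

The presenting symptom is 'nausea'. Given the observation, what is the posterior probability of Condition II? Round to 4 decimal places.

0.0569

The responsibility of component k is w_k f_k(x) divided by Σ_j w_j f_j(x).
Evaluate each component's likelihood at the observed value:
  f_I = P(nausea | comp) = 0.29
  f_II = P(nausea | comp) = 0.07
Weight by the priors:
  w_I·f_I = 0.80 × 0.29 = 0.232
  w_II·f_II = 0.20 × 0.07 = 0.014
Marginal: 0.232 + 0.014 = 0.246
P(Condition II | the observation) ≈ 0.0569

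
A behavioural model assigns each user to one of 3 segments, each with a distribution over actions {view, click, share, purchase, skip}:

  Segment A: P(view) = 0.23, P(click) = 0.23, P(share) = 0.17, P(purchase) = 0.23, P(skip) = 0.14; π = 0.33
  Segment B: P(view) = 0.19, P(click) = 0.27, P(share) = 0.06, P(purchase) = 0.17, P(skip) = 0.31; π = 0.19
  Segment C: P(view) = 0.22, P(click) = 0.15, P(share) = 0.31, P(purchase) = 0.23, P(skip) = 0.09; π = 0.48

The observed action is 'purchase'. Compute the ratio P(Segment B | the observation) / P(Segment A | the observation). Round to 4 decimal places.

Posterior odds = (π_i f_i(x)) / (π_j f_j(x)); the normalising sum cancels.
Component likelihoods at x = 'purchase':
  f_A = 0.23
  f_B = 0.17
  f_C = 0.23
Odds = (0.19/0.33) × (0.17/0.23) = 0.575758 × 0.73913 ≈ 0.4256

0.4256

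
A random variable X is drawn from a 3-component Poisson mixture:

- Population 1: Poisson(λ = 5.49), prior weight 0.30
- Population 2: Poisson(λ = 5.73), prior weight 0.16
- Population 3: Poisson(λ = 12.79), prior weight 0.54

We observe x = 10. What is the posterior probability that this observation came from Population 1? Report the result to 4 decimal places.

The responsibility of component k is P(Z=k) f_k(x) divided by Σ_j P(Z=j) f_j(x).
Evaluate each component's likelihood at the observed value:
  f_1 = e^(−5.49)·5.49^10/10! = 0.0282933
  f_2 = e^(−5.73)·5.73^10/10! = 0.034141
  f_3 = e^(−12.79)·12.79^10/10! = 0.0900152
Multiply by the mixture weights:
  P(Z=1)·f_1 = 0.30 × 0.0282933 = 0.00848799
  P(Z=2)·f_2 = 0.16 × 0.034141 = 0.00546255
  P(Z=3)·f_3 = 0.54 × 0.0900152 = 0.0486082
Sum: 0.00848799 + 0.00546255 + 0.0486082 = 0.0625588
P(Population 1 | 10) ≈ 0.1357

0.1357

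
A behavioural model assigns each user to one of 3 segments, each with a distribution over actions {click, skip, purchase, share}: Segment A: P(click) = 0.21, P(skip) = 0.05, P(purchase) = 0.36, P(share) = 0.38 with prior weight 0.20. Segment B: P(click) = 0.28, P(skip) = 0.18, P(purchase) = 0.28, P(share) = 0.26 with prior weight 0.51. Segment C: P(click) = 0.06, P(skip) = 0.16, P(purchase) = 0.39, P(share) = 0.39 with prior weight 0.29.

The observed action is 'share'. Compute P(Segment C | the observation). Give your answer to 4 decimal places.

P(component k | x) = π_k·f_k(x) / marginal(x), where marginal(x) = Σ_j π_j·f_j(x).
Categorical probabilities:
  f_A = 0.38
  f_B = 0.26
  f_C = 0.39
Unnormalised posteriors:
  π_A·f_A = 0.20 × 0.38 = 0.076
  π_B·f_B = 0.51 × 0.26 = 0.1326
  π_C·f_C = 0.29 × 0.39 = 0.1131
Marginal: 0.076 + 0.1326 + 0.1131 = 0.3217
P(Segment C | 'share') = 0.1131 / 0.3217 ≈ 0.3516

0.3516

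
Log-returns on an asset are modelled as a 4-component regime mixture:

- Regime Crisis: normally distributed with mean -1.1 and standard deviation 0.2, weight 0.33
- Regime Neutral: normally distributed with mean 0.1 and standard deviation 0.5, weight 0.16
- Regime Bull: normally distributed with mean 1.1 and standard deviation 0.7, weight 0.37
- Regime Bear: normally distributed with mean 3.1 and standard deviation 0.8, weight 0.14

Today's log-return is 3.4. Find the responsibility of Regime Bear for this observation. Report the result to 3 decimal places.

By Bayes' theorem, P(k | x) = π_k f_k(x) / Σ_j π_j f_j(x).
Evaluate each component's likelihood at the observed value:
  L_Crisis = 2.33932e-110
  L_Neutral = 2.77336e-10
  L_Bull = 0.00257934
  L_Bear = 0.464819
Prior × likelihood for each component:
  π_Crisis·L_Crisis = 0.33 × 2.33932e-110 = 7.71975e-111
  π_Neutral·L_Neutral = 0.16 × 2.77336e-10 = 4.43738e-11
  π_Bull·L_Bull = 0.37 × 0.00257934 = 0.000954355
  π_Bear·L_Bear = 0.14 × 0.464819 = 0.0650746
Sum: 7.71975e-111 + 4.43738e-11 + 0.000954355 + 0.0650746 = 0.066029
Responsibility of Regime Bear: 0.0650746 / 0.066029 ≈ 0.986

0.986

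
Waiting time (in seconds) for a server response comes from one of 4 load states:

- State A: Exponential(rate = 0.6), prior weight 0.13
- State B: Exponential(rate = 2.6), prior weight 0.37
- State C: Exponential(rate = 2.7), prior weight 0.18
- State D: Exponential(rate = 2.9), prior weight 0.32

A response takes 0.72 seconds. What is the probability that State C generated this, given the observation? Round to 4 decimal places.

By Bayes' theorem, P(k | x) = π_k f_k(x) / Σ_j π_j f_j(x).
Component likelihoods at x = 0.72 seconds:
  f_A = 0.6·e^(−0.6·0.72) = 0.6·e^(−0.4320) = 0.389526
  f_B = 2.6·e^(−2.6·0.72) = 2.6·e^(−1.8720) = 0.399921
  f_C = 2.7·e^(−2.7·0.72) = 2.7·e^(−1.9440) = 0.386452
  f_D = 2.9·e^(−2.9·0.72) = 2.9·e^(−2.0880) = 0.359411
Weight by the priors:
  π_A·f_A = 0.13 × 0.389526 = 0.0506383
  π_B·f_B = 0.37 × 0.399921 = 0.147971
  π_C·f_C = 0.18 × 0.386452 = 0.0695613
  π_D·f_D = 0.32 × 0.359411 = 0.115011
Normaliser: 0.0506383 + 0.147971 + 0.0695613 + 0.115011 = 0.383182
So the posterior for State C is 0.0695613 / 0.383182 ≈ 0.1815.

0.1815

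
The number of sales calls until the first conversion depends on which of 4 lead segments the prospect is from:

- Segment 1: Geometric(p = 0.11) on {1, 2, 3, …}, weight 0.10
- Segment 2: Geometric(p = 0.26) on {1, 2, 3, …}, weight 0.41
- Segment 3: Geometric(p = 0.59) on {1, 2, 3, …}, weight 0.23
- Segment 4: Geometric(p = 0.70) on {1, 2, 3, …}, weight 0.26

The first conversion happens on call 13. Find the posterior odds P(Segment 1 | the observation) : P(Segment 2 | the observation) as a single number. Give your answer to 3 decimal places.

0.945

Posterior odds = (w_i f_i(x)) / (w_j f_j(x)); the normalising sum cancels.
Component likelihoods at x = 13:
  p_1 = 0.0271689
  p_2 = 0.00701058
  p_3 = 1.33125e-05
  p_4 = 3.72009e-07
0.00271689 / 0.00287434 ≈ 0.945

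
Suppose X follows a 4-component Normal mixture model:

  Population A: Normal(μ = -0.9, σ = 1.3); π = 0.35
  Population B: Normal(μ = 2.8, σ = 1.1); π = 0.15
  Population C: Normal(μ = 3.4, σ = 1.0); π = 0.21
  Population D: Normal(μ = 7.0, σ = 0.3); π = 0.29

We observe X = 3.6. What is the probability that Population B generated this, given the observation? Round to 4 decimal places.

0.3364

The responsibility of component k is w_k f_k(x) divided by Σ_j w_j f_j(x).
Evaluate each component's likelihood at the observed value:
  L_A = 0.000767458
  L_B = 0.278396
  L_C = 0.391043
  L_D = 1.70778e-28
Unnormalised posteriors:
  w_A·L_A = 0.35 × 0.000767458 = 0.00026861
  w_B·L_B = 0.15 × 0.278396 = 0.0417594
  w_C·L_C = 0.21 × 0.391043 = 0.082119
  w_D·L_D = 0.29 × 1.70778e-28 = 4.95256e-29
Marginal: 0.00026861 + 0.0417594 + 0.082119 + 4.95256e-29 = 0.124147
So the posterior for Population B is 0.0417594 / 0.124147 ≈ 0.3364.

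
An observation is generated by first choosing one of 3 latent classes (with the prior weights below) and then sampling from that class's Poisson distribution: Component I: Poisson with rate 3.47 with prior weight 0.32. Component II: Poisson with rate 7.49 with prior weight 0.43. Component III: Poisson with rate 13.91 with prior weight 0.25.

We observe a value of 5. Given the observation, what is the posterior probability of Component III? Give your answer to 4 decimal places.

By Bayes' theorem, P(k | x) = π_k f_k(x) / Σ_j π_j f_j(x).
Poisson probabilities:
  p_I = 0.130456
  p_II = 0.109739
  p_III = 0.00394837
Weight by the priors:
  π_I·p_I = 0.32 × 0.130456 = 0.0417459
  π_II·p_II = 0.43 × 0.109739 = 0.0471879
  π_III·p_III = 0.25 × 0.00394837 = 0.000987093
Normaliser: 0.0417459 + 0.0471879 + 0.000987093 = 0.0899209
P(Component III | the observation) ≈ 0.0110

0.0110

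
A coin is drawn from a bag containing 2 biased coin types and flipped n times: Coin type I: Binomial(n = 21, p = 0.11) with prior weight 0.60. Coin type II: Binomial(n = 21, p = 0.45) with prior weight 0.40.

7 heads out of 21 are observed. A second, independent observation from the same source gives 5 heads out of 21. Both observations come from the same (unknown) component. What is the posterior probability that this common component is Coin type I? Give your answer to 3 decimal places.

The responsibility of component k is P(Z=k) f_k(x) divided by Σ_j P(Z=j) f_j(x).
Since both observations come from the same component, the likelihood for component k is f_k(x₁)·f_k(x₂).
  p_I = [C(21,7)·0.11^7·0.89^14 = 116280·1.94872e-07·0.195641 = 0.00443317] × [0.0507863] = 0.000225144
  p_II = [C(21,7)·0.45^7·0.55^14 = 116280·0.00373669·0.000231781 = 0.100709] × [0.0263274] = 0.00265142
Multiply by the mixture weights:
  P(Z=I)·p_I = 0.60 × 0.000225144 = 0.000135086
  P(Z=II)·p_II = 0.40 × 0.00265142 = 0.00106057
Evidence: 0.000135086 + 0.00106057 = 0.00119566
P(Coin type I | data) = 0.000135086 / 0.00119566 ≈ 0.113

0.113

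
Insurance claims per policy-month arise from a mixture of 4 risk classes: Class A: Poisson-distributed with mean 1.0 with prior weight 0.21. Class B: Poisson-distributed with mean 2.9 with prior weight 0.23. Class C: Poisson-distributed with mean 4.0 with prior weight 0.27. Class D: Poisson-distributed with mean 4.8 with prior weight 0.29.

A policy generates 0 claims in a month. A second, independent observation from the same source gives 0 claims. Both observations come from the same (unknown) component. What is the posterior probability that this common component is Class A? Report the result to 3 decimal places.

0.972

By Bayes' theorem, P(k | x) = π_k f_k(x) / Σ_j π_j f_j(x).
Since both observations come from the same component, the likelihood for component k is f_k(x₁)·f_k(x₂).
  f_A = [e^(−1.0)·1.0^0/0! = 0.367879] × [0.367879] = 0.135335
  f_B = [e^(−2.9)·2.9^0/0! = 0.0550232] × [0.0550232] = 0.00302755
  f_C = [e^(−4.0)·4.0^0/0! = 0.0183156] × [0.0183156] = 0.000335463
  f_D = [e^(−4.8)·4.8^0/0! = 0.00822975] × [0.00822975] = 6.77287e-05
Weight by the priors:
  π_A·f_A = 0.21 × 0.135335 = 0.0284204
  π_B·f_B = 0.23 × 0.00302755 = 0.000696338
  π_C·f_C = 0.27 × 0.000335463 = 9.05749e-05
  π_D·f_D = 0.29 × 6.77287e-05 = 1.96413e-05
Marginal: 0.0284204 + 0.000696338 + 9.05749e-05 + 1.96413e-05 = 0.029227
P(Class A | x) ≈ 0.972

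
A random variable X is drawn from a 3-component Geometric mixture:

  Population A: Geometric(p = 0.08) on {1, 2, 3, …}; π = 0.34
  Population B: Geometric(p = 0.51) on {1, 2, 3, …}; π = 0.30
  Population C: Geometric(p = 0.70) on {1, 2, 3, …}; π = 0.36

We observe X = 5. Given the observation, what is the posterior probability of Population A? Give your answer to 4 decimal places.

P(component k | x) = π_k·f_k(x) / marginal(x), where marginal(x) = Σ_j π_j·f_j(x).
Geometric probabilities:
  f_A = 0.0573114
  f_B = 0.0294005
  f_C = 0.00567
Weight by the priors:
  π_A·f_A = 0.34 × 0.0573114 = 0.0194859
  π_B·f_B = 0.30 × 0.0294005 = 0.00882015
  π_C·f_C = 0.36 × 0.00567 = 0.0020412
Marginal: 0.0194859 + 0.00882015 + 0.0020412 = 0.0303472
P(Population A | the observation) ≈ 0.6421

0.6421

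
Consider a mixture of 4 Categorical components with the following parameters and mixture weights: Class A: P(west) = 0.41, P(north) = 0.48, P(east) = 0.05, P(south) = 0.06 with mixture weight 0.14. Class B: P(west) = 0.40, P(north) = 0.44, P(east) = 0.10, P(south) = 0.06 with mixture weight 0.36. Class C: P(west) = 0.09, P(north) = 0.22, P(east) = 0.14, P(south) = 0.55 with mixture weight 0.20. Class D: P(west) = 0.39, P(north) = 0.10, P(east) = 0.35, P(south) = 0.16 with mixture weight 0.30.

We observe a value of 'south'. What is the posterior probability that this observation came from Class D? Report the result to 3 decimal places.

0.255

Apply Bayes' rule: the posterior for each component is proportional to its prior times its likelihood at x.
Component likelihoods at x = 'south':
  L_A = P(south | comp) = 0.06
  L_B = P(south | comp) = 0.06
  L_C = P(south | comp) = 0.55
  L_D = P(south | comp) = 0.16
Prior × likelihood for each component:
  π_A·L_A = 0.14 × 0.06 = 0.0084
  π_B·L_B = 0.36 × 0.06 = 0.0216
  π_C·L_C = 0.20 × 0.55 = 0.11
  π_D·L_D = 0.30 × 0.16 = 0.048
Denominator: 0.0084 + 0.0216 + 0.11 + 0.048 = 0.188
So the posterior for Class D is 0.048 / 0.188 ≈ 0.255.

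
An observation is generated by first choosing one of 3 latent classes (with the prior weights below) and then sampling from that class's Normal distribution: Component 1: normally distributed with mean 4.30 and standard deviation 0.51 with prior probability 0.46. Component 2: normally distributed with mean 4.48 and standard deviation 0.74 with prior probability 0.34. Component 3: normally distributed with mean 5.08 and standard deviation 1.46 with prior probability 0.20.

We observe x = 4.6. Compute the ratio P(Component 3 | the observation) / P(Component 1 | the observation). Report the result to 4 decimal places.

0.1711

The posterior odds equal the prior odds times the likelihood ratio: (π_i/π_j)·(f_i(x)/f_j(x)).
Normal densities:
  p_1 = 0.657964
  p_2 = 0.532069
  p_3 = 0.258873
Odds = (0.20/0.46) × (0.258873/0.657964) = 0.434783 × 0.393445 ≈ 0.1711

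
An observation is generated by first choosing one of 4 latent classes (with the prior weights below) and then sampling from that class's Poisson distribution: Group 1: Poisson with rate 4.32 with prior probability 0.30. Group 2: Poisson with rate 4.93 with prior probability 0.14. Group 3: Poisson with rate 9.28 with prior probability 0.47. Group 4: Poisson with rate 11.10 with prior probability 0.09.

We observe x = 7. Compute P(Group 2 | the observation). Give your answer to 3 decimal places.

Posterior ∝ prior × likelihood, so P(k | x) ∝ π_k f_k(x); normalise over all components.
Evaluate each component's likelihood at the observed value:
  f_1 = 0.0740975
  f_2 = 0.101491
  f_3 = 0.109686
  f_4 = 0.0622532
Unnormalised posteriors:
  π_1·f_1 = 0.30 × 0.0740975 = 0.0222292
  π_2·f_2 = 0.14 × 0.101491 = 0.0142087
  π_3·f_3 = 0.47 × 0.109686 = 0.0515526
  π_4·f_4 = 0.09 × 0.0622532 = 0.00560279
Denominator: 0.0222292 + 0.0142087 + 0.0515526 + 0.00560279 = 0.0935933
P(Group 2 | 7) ≈ 0.152

0.152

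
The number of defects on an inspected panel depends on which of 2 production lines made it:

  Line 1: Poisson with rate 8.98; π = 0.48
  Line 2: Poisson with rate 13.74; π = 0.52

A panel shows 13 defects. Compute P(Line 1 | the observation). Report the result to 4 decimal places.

0.2996

Apply Bayes' rule: the posterior for each component is proportional to its prior times its likelihood at x.
Component likelihoods at x = 13 defects:
  L_1 = e^(−8.98)·8.98^13/13! = 0.0499284
  L_2 = e^(−13.74)·13.74^13/13! = 0.107731
Prior × likelihood for each component:
  π_1·L_1 = 0.48 × 0.0499284 = 0.0239656
  π_2·L_2 = 0.52 × 0.107731 = 0.0560202
Sum: 0.0239656 + 0.0560202 = 0.0799858
So the posterior for Line 1 is 0.0239656 / 0.0799858 ≈ 0.2996.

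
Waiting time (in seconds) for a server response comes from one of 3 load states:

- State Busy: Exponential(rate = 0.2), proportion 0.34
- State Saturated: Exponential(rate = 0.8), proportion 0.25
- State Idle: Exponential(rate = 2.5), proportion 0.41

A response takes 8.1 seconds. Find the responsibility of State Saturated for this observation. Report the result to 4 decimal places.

0.0223

By Bayes' theorem, P(k | x) = π_k f_k(x) / Σ_j π_j f_j(x).
Component likelihoods at x = 8.1 seconds:
  L_Busy = 0.0395797
  L_Saturated = 0.00122705
  L_Idle = 4.01307e-09
Multiply by the mixture weights:
  π_Busy·L_Busy = 0.34 × 0.0395797 = 0.0134571
  π_Saturated·L_Saturated = 0.25 × 0.00122705 = 0.000306762
  π_Idle·L_Idle = 0.41 × 4.01307e-09 = 1.64536e-09
Evidence: 0.0134571 + 0.000306762 + 1.64536e-09 = 0.0137639
Responsibility of State Saturated: 0.000306762 / 0.0137639 ≈ 0.0223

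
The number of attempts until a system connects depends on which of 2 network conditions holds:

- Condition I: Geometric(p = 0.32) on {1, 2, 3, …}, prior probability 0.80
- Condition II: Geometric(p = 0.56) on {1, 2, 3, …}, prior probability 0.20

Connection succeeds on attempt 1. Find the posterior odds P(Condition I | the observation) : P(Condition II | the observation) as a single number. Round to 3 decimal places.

Posterior odds = (π_i f_i(x)) / (π_j f_j(x)); the normalising sum cancels.
Geometric probabilities:
  p_I = 0.32
  p_II = 0.56
Posterior odds = (π_I·p_I) / (π_II·p_II) = (0.80·0.32) / (0.20·0.56) = 0.256 / 0.112 ≈ 2.286

2.286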